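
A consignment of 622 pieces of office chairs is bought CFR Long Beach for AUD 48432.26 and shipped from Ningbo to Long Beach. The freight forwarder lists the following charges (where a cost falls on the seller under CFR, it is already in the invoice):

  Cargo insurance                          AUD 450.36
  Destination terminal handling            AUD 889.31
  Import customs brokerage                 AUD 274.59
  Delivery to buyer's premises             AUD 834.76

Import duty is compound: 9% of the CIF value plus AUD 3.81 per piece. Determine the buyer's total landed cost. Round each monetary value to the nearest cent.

CFR: the seller pays costs through ocean freight to the destination port, but not insurance.
CIF value = CFR price + insurance = 48432.26 + 450.36 = 48882.62
Ad valorem component: 48882.62 × 9% = 4399.44
Specific component: 622 × 3.81 = 2369.82
Import duty = 4399.44 + 2369.82 = 6769.26
Buyer bears: insurance 450.36 + destination terminal 889.31 + brokerage 274.59 + delivery 834.76 + duty 6769.26 = 9218.28
Landed cost = invoice 48432.26 + 9218.28 = 57650.54

Total landed cost: AUD 57650.54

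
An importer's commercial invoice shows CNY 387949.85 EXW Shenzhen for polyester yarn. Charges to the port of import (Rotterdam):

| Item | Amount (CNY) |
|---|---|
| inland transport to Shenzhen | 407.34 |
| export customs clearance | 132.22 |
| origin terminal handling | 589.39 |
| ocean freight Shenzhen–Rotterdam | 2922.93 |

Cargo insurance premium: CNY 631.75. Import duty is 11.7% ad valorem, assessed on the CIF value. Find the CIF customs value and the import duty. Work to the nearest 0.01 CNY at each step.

CIF value: CNY 392633.48; import duty: CNY 45938.12

CIF = EXW price + pre-shipment costs + freight + insurance
CIF = 387949.85 + 407.34 + 132.22 + 589.39 + 2922.93 + 631.75 = 392633.48
Import duty = 392633.48 × 11.7% = 45938.12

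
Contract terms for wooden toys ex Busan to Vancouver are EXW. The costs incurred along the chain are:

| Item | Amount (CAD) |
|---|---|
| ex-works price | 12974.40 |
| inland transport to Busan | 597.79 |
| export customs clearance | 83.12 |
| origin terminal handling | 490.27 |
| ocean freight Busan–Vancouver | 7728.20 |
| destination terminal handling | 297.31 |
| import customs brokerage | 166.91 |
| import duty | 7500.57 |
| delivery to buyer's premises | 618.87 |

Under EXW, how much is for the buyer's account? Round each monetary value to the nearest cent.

Buyer's account: CAD 17483.04

EXW: the seller makes goods available at their premises; the buyer bears all onward costs.
Seller's account: goods 12974.40 = 12974.40
Buyer's account: inland to port 597.79 + export clearance 83.12 + origin terminal 490.27 + freight 7728.20 + destination terminal 297.31 + brokerage 166.91 + duty 7500.57 + delivery 618.87 = 17483.04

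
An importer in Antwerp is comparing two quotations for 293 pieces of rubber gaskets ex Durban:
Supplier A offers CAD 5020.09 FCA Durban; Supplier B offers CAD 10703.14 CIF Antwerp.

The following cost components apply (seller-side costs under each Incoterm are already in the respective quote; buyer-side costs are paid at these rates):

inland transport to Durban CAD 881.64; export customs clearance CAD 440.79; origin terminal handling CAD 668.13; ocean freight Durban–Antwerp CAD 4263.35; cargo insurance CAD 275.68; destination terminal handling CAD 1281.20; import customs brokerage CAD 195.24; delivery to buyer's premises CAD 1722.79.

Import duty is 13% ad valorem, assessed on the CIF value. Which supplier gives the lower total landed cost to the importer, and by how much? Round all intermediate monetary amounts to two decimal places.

Supplier A (FCA):
CIF value = FCA price + origin terminal + freight + insurance = 5020.09 + 668.13 + 4263.35 + 275.68 = 10227.25
Import duty = 10227.25 × 13% = 1329.54
Buyer bears (A): 668.13 + 4263.35 + 275.68 + 1281.20 + 195.24 + 1722.79 = 8406.39
Landed cost (A) = invoice 5020.09 + 8406.39 + duty 1329.54 = 14756.02
Supplier B (CIF):
The CIF price already equals the CIF value: 10703.14
Import duty = 10703.14 × 13% = 1391.41
Buyer bears (B): 1281.20 + 195.24 + 1722.79 = 3199.23
Landed cost (B) = invoice 10703.14 + 3199.23 + duty 1391.41 = 15293.78
Difference = |14756.02 − 15293.78| = 537.76

Supplier A is cheaper by CAD 537.76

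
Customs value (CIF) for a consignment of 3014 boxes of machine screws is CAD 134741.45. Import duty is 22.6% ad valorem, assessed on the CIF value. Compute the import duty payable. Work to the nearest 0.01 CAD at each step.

Import duty: CAD 30451.57

Import duty = 134741.45 × 22.6% = 30451.57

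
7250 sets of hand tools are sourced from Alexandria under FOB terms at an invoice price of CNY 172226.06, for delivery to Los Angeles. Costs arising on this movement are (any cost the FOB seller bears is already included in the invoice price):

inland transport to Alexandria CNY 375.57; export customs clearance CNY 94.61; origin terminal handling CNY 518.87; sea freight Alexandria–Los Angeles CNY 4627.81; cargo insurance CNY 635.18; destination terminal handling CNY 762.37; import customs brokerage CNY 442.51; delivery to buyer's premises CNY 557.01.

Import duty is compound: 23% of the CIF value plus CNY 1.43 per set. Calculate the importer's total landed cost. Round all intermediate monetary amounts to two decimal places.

Total landed cost: CNY 230440.92

FOB: the seller bears costs until goods are on board at the origin port; the buyer bears freight, insurance and all costs thereafter.
Already in the invoice (seller's account under FOB): inland to port, export clearance, origin terminal — exclude.
CIF value = FOB price + freight + insurance = 172226.06 + 4627.81 + 635.18 = 177489.05
Ad valorem component: 177489.05 × 23% = 40822.48
Specific component: 7250 × 1.43 = 10367.50
Import duty = 40822.48 + 10367.50 = 51189.98
Buyer bears: freight 4627.81 + insurance 635.18 + destination terminal 762.37 + brokerage 442.51 + delivery 557.01 + duty 51189.98 = 58214.86
Landed cost = invoice 172226.06 + 58214.86 = 230440.92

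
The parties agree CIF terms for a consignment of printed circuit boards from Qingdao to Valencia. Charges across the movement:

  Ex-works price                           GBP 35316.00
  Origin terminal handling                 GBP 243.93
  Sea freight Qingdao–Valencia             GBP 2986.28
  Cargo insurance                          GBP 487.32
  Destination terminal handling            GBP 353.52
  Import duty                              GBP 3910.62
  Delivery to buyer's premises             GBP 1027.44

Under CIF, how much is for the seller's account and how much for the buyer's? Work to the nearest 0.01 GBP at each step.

CIF: the seller pays costs through ocean freight and marine insurance to the destination port.
Seller's account: goods 35316.00 + origin terminal 243.93 + freight 2986.28 + insurance 487.32 = 39033.53
Buyer's account: destination terminal 353.52 + duty 3910.62 + delivery 1027.44 = 5291.58

Seller: GBP 39033.53; buyer: GBP 5291.58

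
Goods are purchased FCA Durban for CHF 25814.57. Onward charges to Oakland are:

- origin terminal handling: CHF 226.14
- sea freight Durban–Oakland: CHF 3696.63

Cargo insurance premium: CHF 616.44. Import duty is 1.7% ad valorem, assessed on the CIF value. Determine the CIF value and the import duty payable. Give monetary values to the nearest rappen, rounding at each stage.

CIF value: CHF 30353.78; import duty: CHF 516.01

CIF = FCA price + pre-shipment costs + freight + insurance
CIF = 25814.57 + 226.14 + 3696.63 + 616.44 = 30353.78
Import duty = 30353.78 × 1.7% = 516.01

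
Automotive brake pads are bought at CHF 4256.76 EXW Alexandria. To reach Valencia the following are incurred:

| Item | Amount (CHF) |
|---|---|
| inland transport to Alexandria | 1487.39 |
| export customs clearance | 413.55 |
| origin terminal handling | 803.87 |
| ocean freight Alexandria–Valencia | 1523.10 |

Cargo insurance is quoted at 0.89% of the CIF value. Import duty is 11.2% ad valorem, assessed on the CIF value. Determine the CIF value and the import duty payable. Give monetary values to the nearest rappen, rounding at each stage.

CIF value: CHF 8560.86; import duty: CHF 958.82

Let C be the CIF value. C = EXW price + pre-shipment costs + freight + 0.89% × C
C − 0.89% × C = 4256.76 + 1487.39 + 413.55 + 803.87 + 1523.10
0.9911 × C = 8484.67
C = 8484.67 / 0.9911 = 8560.86
Insurance premium = 0.89% × 8560.86 = 76.19
Import duty = 8560.86 × 11.2% = 958.82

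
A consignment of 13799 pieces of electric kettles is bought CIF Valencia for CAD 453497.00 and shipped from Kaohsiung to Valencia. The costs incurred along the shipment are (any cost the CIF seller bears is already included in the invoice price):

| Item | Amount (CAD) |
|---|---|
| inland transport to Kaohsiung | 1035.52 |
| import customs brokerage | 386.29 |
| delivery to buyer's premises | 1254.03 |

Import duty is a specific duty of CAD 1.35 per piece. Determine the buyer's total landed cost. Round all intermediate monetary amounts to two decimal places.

CIF: the seller pays costs through ocean freight and marine insurance to the destination port.
Already in the invoice (seller's account under CIF): inland to port — exclude.
The CIF price already equals the CIF value: 453497.00
Import duty = 13799 × 1.35 = 18628.65
Buyer bears: brokerage 386.29 + delivery 1254.03 + duty 18628.65 = 20268.97
Landed cost = invoice 453497.00 + 20268.97 = 473765.97

Total landed cost: CAD 473765.97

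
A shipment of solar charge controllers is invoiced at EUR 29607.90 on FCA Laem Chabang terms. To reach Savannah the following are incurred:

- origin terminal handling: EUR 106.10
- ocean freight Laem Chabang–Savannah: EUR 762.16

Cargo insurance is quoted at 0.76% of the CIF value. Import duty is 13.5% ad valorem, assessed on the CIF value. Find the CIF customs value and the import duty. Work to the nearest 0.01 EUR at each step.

Let C be the CIF value. C = FCA price + pre-shipment costs + freight + 0.76% × C
C − 0.76% × C = 29607.90 + 106.10 + 762.16
0.9924 × C = 30476.16
C = 30476.16 / 0.9924 = 30709.55
Insurance premium = 0.76% × 30709.55 = 233.39
Import duty = 30709.55 × 13.5% = 4145.79

CIF value: EUR 30709.55; import duty: EUR 4145.79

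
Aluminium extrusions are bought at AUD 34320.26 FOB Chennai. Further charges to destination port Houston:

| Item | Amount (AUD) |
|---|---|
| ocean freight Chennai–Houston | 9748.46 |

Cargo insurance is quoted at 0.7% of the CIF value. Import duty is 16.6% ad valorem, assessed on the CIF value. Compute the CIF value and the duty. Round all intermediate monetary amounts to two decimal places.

Let C be the CIF value. C = FOB price + freight + 0.7% × C
C − 0.7% × C = 34320.26 + 9748.46
0.993 × C = 44068.72
C = 44068.72 / 0.993 = 44379.38
Insurance premium = 0.7% × 44379.38 = 310.66
Import duty = 44379.38 × 16.6% = 7366.98

CIF value: AUD 44379.38; import duty: AUD 7366.98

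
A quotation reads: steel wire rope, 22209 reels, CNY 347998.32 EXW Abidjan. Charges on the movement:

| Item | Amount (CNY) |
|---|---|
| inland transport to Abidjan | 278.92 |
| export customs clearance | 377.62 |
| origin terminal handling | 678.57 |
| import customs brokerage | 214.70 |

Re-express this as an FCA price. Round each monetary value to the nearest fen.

Not relevant to the conversion: origin terminal, brokerage — on the buyer under both terms; not part of either seller's price.
From EXW to FCA, the seller additionally bears: inland to port, export clearance.
FCA price = 347998.32 + 278.92 + 377.62 = 348654.86

FCA price: CNY 348654.86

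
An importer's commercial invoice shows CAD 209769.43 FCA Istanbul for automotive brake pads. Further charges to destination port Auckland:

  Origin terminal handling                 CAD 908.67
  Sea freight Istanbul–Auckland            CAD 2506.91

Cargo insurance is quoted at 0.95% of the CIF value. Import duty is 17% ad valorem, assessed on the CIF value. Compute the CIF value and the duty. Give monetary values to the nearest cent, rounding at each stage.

Let C be the CIF value. C = FCA price + pre-shipment costs + freight + 0.95% × C
C − 0.95% × C = 209769.43 + 908.67 + 2506.91
0.9905 × C = 213185.01
C = 213185.01 / 0.9905 = 215229.69
Insurance premium = 0.95% × 215229.69 = 2044.68
Import duty = 215229.69 × 17% = 36589.05

CIF value: CAD 215229.69; import duty: CAD 36589.05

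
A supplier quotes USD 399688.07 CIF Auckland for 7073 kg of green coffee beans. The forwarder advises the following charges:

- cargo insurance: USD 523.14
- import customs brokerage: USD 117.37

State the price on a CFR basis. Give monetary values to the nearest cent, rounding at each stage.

CFR price: USD 399164.93

Not relevant to the conversion: brokerage — on the buyer under both terms; not part of either seller's price.
From CIF to CFR, the seller no longer bears: insurance.
CFR price = 399688.07 − 523.14 = 399164.93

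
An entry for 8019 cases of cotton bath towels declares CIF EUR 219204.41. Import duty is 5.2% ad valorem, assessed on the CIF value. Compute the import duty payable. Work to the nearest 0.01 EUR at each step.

Import duty: EUR 11398.63

Import duty = 219204.41 × 5.2% = 11398.63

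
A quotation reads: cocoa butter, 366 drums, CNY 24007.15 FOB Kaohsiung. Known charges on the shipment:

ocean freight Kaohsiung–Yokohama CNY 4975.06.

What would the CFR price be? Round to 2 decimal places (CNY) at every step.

CFR price: CNY 28982.21

From FOB to CFR, the seller additionally bears: freight.
CFR price = 24007.15 + 4975.06 = 28982.21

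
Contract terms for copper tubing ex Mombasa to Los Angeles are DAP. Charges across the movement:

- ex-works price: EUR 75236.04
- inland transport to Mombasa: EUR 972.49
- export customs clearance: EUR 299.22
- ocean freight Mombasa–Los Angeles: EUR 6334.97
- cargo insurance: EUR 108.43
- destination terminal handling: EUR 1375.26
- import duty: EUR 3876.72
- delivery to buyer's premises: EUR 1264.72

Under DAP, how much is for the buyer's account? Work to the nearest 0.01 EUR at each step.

Buyer's account: EUR 3876.72

DAP: the seller bears all costs to the named destination except import duty and clearance.
Seller's account: goods 75236.04 + inland to port 972.49 + export clearance 299.22 + freight 6334.97 + insurance 108.43 + destination terminal 1375.26 + delivery 1264.72 = 85591.13
Buyer's account: duty 3876.72 = 3876.72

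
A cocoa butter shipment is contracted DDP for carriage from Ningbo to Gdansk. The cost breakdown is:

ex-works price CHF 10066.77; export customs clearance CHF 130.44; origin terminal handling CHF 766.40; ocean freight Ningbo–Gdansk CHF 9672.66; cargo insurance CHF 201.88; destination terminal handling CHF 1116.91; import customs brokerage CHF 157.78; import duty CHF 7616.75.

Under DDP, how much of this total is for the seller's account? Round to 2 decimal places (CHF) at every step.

Seller's account: CHF 29729.59

DDP: the seller bears all costs including import duty.
Seller's account: goods 10066.77 + export clearance 130.44 + origin terminal 766.40 + freight 9672.66 + insurance 201.88 + destination terminal 1116.91 + brokerage 157.78 + duty 7616.75 = 29729.59
Buyer's account: 0.00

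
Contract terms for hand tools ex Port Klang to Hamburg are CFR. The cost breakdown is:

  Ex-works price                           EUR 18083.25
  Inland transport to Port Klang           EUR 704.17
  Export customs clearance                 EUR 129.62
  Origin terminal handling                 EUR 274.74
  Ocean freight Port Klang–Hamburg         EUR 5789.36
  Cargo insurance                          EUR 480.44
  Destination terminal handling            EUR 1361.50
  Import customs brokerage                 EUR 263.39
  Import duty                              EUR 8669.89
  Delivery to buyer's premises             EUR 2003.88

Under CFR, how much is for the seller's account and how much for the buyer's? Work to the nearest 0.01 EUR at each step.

CFR: the seller pays costs through ocean freight to the destination port, but not insurance.
Seller's account: goods 18083.25 + inland to port 704.17 + export clearance 129.62 + origin terminal 274.74 + freight 5789.36 = 24981.14
Buyer's account: insurance 480.44 + destination terminal 1361.50 + brokerage 263.39 + duty 8669.89 + delivery 2003.88 = 12779.10

Seller: EUR 24981.14; buyer: EUR 12779.10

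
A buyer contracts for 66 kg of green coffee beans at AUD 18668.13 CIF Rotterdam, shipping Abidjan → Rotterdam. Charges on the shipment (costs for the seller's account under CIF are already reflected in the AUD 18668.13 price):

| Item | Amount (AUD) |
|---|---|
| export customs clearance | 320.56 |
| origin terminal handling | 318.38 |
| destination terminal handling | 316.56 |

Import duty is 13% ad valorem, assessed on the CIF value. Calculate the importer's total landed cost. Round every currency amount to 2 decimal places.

Total landed cost: AUD 21411.55

CIF: the seller pays costs through ocean freight and marine insurance to the destination port.
Already in the invoice (seller's account under CIF): export clearance, origin terminal — exclude.
The CIF price already equals the CIF value: 18668.13
Import duty = 18668.13 × 13% = 2426.86
Buyer bears: destination terminal 316.56 + duty 2426.86 = 2743.42
Landed cost = invoice 18668.13 + 2743.42 = 21411.55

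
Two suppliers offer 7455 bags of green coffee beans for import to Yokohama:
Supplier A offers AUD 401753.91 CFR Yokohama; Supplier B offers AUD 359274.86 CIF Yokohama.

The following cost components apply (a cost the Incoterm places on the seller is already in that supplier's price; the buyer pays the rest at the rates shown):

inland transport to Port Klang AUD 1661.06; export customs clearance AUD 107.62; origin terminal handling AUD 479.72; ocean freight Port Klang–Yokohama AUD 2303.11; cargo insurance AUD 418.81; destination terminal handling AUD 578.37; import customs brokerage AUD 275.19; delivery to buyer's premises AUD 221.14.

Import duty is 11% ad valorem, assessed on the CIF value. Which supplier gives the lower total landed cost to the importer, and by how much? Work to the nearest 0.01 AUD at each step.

Supplier B is cheaper by AUD 47616.63

Supplier A (CFR):
CIF value = CFR price + insurance = 401753.91 + 418.81 = 402172.72
Import duty = 402172.72 × 11% = 44239.00
Buyer bears (A): 418.81 + 578.37 + 275.19 + 221.14 = 1493.51
Landed cost (A) = invoice 401753.91 + 1493.51 + duty 44239.00 = 447486.42
Supplier B (CIF):
The CIF price already equals the CIF value: 359274.86
Import duty = 359274.86 × 11% = 39520.23
Buyer bears (B): 578.37 + 275.19 + 221.14 = 1074.70
Landed cost (B) = invoice 359274.86 + 1074.70 + duty 39520.23 = 399869.79
Difference = |447486.42 − 399869.79| = 47616.63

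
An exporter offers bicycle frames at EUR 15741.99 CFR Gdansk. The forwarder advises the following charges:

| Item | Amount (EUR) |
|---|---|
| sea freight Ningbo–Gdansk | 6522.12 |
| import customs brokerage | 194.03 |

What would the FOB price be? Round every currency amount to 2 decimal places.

Not relevant to the conversion: brokerage — on the buyer under both terms; not part of either seller's price.
From CFR to FOB, the seller no longer bears: freight.
FOB price = 15741.99 − 6522.12 = 9219.87

FOB price: EUR 9219.87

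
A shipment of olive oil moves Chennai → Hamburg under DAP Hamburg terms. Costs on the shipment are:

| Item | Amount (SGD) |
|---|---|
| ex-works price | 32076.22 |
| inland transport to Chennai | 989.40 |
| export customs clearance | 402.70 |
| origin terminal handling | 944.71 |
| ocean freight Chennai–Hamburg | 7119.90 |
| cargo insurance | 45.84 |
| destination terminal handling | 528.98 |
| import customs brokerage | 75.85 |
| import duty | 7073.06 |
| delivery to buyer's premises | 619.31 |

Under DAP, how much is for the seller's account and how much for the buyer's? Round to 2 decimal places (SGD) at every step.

DAP: the seller bears all costs to the named destination except import duty and clearance.
Seller's account: goods 32076.22 + inland to port 989.40 + export clearance 402.70 + origin terminal 944.71 + freight 7119.90 + insurance 45.84 + destination terminal 528.98 + delivery 619.31 = 42727.06
Buyer's account: brokerage 75.85 + duty 7073.06 = 7148.91

Seller: SGD 42727.06; buyer: SGD 7148.91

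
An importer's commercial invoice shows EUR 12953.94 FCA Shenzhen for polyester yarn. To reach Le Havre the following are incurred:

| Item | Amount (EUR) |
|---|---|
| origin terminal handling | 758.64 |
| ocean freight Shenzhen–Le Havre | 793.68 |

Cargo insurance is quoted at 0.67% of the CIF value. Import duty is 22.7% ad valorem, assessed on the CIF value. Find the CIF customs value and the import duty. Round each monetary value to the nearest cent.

CIF value: EUR 14604.11; import duty: EUR 3315.13

Let C be the CIF value. C = FCA price + pre-shipment costs + freight + 0.67% × C
C − 0.67% × C = 12953.94 + 758.64 + 793.68
0.9933 × C = 14506.26
C = 14506.26 / 0.9933 = 14604.11
Insurance premium = 0.67% × 14604.11 = 97.85
Import duty = 14604.11 × 22.7% = 3315.13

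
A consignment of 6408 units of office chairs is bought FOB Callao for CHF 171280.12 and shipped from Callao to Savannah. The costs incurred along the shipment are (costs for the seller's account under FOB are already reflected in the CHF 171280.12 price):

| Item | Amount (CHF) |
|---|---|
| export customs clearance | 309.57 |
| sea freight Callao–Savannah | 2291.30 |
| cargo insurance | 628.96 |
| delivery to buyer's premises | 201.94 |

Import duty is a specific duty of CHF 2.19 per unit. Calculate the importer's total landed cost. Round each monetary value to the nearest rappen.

FOB: the seller bears costs until goods are on board at the origin port; the buyer bears freight, insurance and all costs thereafter.
Already in the invoice (seller's account under FOB): export clearance — exclude.
CIF value = FOB price + freight + insurance = 171280.12 + 2291.30 + 628.96 = 174200.38
Import duty = 6408 × 2.19 = 14033.52
Buyer bears: freight 2291.30 + insurance 628.96 + delivery 201.94 + duty 14033.52 = 17155.72
Landed cost = invoice 171280.12 + 17155.72 = 188435.84

Total landed cost: CHF 188435.84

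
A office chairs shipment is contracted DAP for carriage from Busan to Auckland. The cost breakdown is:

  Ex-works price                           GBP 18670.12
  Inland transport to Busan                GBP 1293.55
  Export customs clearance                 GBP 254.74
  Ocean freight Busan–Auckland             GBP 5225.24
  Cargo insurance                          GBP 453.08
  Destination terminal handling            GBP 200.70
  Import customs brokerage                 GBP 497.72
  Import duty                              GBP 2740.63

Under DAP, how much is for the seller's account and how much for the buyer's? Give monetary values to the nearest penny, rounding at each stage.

DAP: the seller bears all costs to the named destination except import duty and clearance.
Seller's account: goods 18670.12 + inland to port 1293.55 + export clearance 254.74 + freight 5225.24 + insurance 453.08 + destination terminal 200.70 = 26097.43
Buyer's account: brokerage 497.72 + duty 2740.63 = 3238.35

Seller: GBP 26097.43; buyer: GBP 3238.35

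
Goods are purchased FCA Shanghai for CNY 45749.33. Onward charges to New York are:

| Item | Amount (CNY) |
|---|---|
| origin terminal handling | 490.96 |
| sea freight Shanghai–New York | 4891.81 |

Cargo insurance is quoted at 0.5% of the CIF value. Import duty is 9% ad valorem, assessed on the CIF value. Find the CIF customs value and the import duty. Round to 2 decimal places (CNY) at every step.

CIF value: CNY 51389.05; import duty: CNY 4625.01

Let C be the CIF value. C = FCA price + pre-shipment costs + freight + 0.5% × C
C − 0.5% × C = 45749.33 + 490.96 + 4891.81
0.995 × C = 51132.10
C = 51132.10 / 0.995 = 51389.05
Insurance premium = 0.5% × 51389.05 = 256.95
Import duty = 51389.05 × 9% = 4625.01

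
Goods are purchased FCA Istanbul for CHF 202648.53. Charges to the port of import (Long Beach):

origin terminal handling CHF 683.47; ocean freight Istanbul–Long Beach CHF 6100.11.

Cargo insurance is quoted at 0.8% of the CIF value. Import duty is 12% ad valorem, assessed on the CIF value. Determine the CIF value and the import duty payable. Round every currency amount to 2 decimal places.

CIF value: CHF 211121.08; import duty: CHF 25334.53

Let C be the CIF value. C = FCA price + pre-shipment costs + freight + 0.8% × C
C − 0.8% × C = 202648.53 + 683.47 + 6100.11
0.992 × C = 209432.11
C = 209432.11 / 0.992 = 211121.08
Insurance premium = 0.8% × 211121.08 = 1688.97
Import duty = 211121.08 × 12% = 25334.53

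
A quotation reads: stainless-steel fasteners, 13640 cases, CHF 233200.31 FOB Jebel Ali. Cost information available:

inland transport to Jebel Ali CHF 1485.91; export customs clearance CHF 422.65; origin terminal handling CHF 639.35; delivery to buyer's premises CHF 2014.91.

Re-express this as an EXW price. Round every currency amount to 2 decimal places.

Not relevant to the conversion: delivery — on the buyer under both terms; not part of either seller's price.
From FOB to EXW, the seller no longer bears: inland to port, export clearance, origin terminal.
EXW price = 233200.31 − 1485.91 − 422.65 − 639.35 = 230652.40

EXW price: CHF 230652.40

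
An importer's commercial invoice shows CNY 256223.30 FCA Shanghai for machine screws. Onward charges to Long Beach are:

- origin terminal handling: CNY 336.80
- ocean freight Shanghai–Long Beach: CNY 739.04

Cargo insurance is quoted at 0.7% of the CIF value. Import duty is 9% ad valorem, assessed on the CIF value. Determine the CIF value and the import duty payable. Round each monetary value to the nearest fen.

Let C be the CIF value. C = FCA price + pre-shipment costs + freight + 0.7% × C
C − 0.7% × C = 256223.30 + 336.80 + 739.04
0.993 × C = 257299.14
C = 257299.14 / 0.993 = 259112.93
Insurance premium = 0.7% × 259112.93 = 1813.79
Import duty = 259112.93 × 9% = 23320.16

CIF value: CNY 259112.93; import duty: CNY 23320.16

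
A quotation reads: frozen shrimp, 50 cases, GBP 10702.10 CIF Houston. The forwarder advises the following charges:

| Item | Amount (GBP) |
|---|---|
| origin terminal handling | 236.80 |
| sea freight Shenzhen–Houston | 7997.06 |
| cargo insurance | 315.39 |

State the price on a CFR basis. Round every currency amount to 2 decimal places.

CFR price: GBP 10386.71

Not relevant to the conversion: freight, origin terminal — on the seller under both CIF and CFR; already in the CIF price and stays in the CFR price.
From CIF to CFR, the seller no longer bears: insurance.
CFR price = 10702.10 − 315.39 = 10386.71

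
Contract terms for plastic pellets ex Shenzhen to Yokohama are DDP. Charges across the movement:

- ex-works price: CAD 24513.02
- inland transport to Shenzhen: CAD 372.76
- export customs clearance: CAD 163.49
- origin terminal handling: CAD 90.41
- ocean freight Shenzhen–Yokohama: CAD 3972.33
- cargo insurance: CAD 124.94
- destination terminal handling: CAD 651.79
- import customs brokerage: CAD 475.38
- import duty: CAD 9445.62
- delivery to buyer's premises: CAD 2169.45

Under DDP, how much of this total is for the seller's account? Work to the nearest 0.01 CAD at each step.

Seller's account: CAD 41979.19

DDP: the seller bears all costs including import duty.
Seller's account: goods 24513.02 + inland to port 372.76 + export clearance 163.49 + origin terminal 90.41 + freight 3972.33 + insurance 124.94 + destination terminal 651.79 + brokerage 475.38 + duty 9445.62 + delivery 2169.45 = 41979.19
Buyer's account: 0.00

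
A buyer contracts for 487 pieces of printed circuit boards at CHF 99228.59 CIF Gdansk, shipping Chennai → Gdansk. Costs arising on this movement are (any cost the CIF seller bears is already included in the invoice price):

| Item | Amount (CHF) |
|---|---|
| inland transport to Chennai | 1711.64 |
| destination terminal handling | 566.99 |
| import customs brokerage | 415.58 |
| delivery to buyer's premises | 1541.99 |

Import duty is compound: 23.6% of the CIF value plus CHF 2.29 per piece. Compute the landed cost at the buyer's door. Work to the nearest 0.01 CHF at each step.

Total landed cost: CHF 126286.33

CIF: the seller pays costs through ocean freight and marine insurance to the destination port.
Already in the invoice (seller's account under CIF): inland to port — exclude.
The CIF price already equals the CIF value: 99228.59
Ad valorem component: 99228.59 × 23.6% = 23417.95
Specific component: 487 × 2.29 = 1115.23
Import duty = 23417.95 + 1115.23 = 24533.18
Buyer bears: destination terminal 566.99 + brokerage 415.58 + delivery 1541.99 + duty 24533.18 = 27057.74
Landed cost = invoice 99228.59 + 27057.74 = 126286.33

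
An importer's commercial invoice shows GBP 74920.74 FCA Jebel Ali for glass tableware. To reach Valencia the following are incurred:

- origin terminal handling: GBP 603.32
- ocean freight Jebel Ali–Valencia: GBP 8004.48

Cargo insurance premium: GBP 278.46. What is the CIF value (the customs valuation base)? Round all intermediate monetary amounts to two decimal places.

CIF = FCA price + pre-shipment costs + freight + insurance
CIF = 74920.74 + 603.32 + 8004.48 + 278.46 = 83807.00

CIF value: GBP 83807.00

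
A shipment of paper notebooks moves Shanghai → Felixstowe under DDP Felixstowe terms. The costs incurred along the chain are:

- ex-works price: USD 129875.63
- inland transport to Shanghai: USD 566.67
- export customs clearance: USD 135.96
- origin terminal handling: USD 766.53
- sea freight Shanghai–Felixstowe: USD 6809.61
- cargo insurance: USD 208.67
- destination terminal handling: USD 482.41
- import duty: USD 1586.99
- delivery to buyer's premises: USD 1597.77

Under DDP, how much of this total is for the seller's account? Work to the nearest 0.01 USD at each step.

Seller's account: USD 142030.24

DDP: the seller bears all costs including import duty.
Seller's account: goods 129875.63 + inland to port 566.67 + export clearance 135.96 + origin terminal 766.53 + freight 6809.61 + insurance 208.67 + destination terminal 482.41 + duty 1586.99 + delivery 1597.77 = 142030.24
Buyer's account: 0.00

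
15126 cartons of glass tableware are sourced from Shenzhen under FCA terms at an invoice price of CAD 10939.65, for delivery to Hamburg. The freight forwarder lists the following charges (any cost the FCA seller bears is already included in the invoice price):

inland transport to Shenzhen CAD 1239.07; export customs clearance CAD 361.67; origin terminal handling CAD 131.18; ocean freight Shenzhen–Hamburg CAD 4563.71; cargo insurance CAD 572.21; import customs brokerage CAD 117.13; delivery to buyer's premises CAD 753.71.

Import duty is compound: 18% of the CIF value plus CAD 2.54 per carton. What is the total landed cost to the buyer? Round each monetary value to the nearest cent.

FCA: the seller delivers export-cleared goods to the carrier; the buyer bears costs from that point.
Already in the invoice (seller's account under FCA): inland to port, export clearance — exclude.
CIF value = FCA price + origin terminal + freight + insurance = 10939.65 + 131.18 + 4563.71 + 572.21 = 16206.75
Ad valorem component: 16206.75 × 18% = 2917.22
Specific component: 15126 × 2.54 = 38420.04
Import duty = 2917.22 + 38420.04 = 41337.26
Buyer bears: origin terminal 131.18 + freight 4563.71 + insurance 572.21 + brokerage 117.13 + delivery 753.71 + duty 41337.26 = 47475.20
Landed cost = invoice 10939.65 + 47475.20 = 58414.85

Total landed cost: CAD 58414.85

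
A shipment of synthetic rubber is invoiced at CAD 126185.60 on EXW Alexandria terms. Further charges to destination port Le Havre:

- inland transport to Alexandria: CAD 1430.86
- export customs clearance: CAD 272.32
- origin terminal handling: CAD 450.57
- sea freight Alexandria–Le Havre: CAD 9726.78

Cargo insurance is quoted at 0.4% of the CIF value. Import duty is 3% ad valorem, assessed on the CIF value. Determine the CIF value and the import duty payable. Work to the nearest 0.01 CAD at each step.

CIF value: CAD 138620.61; import duty: CAD 4158.62

Let C be the CIF value. C = EXW price + pre-shipment costs + freight + 0.4% × C
C − 0.4% × C = 126185.60 + 1430.86 + 272.32 + 450.57 + 9726.78
0.996 × C = 138066.13
C = 138066.13 / 0.996 = 138620.61
Insurance premium = 0.4% × 138620.61 = 554.48
Import duty = 138620.61 × 3% = 4158.62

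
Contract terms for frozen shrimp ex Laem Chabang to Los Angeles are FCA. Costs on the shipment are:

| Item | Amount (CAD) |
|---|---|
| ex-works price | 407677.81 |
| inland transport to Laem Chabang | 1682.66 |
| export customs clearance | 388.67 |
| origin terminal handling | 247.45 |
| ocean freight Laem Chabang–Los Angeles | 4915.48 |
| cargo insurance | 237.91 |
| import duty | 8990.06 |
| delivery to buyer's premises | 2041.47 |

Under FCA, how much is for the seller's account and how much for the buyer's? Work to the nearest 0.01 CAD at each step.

FCA: the seller delivers export-cleared goods to the carrier; the buyer bears costs from that point.
Seller's account: goods 407677.81 + inland to port 1682.66 + export clearance 388.67 = 409749.14
Buyer's account: origin terminal 247.45 + freight 4915.48 + insurance 237.91 + duty 8990.06 + delivery 2041.47 = 16432.37

Seller: CAD 409749.14; buyer: CAD 16432.37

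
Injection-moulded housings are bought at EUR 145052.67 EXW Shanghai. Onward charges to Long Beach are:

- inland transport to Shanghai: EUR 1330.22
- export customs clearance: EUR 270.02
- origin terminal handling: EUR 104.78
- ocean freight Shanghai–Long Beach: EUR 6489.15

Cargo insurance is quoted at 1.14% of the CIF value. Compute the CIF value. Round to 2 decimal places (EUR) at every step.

CIF value: EUR 155014.00

Let C be the CIF value. C = EXW price + pre-shipment costs + freight + 1.14% × C
C − 1.14% × C = 145052.67 + 1330.22 + 270.02 + 104.78 + 6489.15
0.9886 × C = 153246.84
C = 153246.84 / 0.9886 = 155014.00
Insurance premium = 1.14% × 155014.00 = 1767.16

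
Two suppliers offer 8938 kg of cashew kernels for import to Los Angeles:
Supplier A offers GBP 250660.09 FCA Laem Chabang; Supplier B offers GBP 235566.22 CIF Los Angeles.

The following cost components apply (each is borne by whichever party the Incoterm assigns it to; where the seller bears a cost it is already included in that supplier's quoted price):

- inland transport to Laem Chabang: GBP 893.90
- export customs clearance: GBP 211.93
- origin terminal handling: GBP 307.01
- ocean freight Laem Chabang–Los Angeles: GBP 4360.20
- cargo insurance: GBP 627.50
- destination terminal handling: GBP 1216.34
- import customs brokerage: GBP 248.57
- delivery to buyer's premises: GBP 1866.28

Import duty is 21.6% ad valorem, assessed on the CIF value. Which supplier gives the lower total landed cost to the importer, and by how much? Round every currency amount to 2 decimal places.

Supplier A (FCA):
CIF value = FCA price + origin terminal + freight + insurance = 250660.09 + 307.01 + 4360.20 + 627.50 = 255954.80
Import duty = 255954.80 × 21.6% = 55286.24
Buyer bears (A): 307.01 + 4360.20 + 627.50 + 1216.34 + 248.57 + 1866.28 = 8625.90
Landed cost (A) = invoice 250660.09 + 8625.90 + duty 55286.24 = 314572.23
Supplier B (CIF):
The CIF price already equals the CIF value: 235566.22
Import duty = 235566.22 × 21.6% = 50882.30
Buyer bears (B): 1216.34 + 248.57 + 1866.28 = 3331.19
Landed cost (B) = invoice 235566.22 + 3331.19 + duty 50882.30 = 289779.71
Difference = |314572.23 − 289779.71| = 24792.52

Supplier B is cheaper by GBP 24792.52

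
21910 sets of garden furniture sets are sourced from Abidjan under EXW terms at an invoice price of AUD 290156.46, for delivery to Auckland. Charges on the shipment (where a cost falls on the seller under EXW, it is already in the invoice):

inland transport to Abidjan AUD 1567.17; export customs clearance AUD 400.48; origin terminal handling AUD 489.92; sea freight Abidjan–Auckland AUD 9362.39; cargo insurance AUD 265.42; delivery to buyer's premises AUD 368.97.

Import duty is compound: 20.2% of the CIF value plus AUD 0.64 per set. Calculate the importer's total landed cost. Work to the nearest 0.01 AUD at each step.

Total landed cost: AUD 377686.06

EXW: the seller makes goods available at their premises; the buyer bears all onward costs.
CIF value = EXW price + inland to port + export clearance + origin terminal + freight + insurance = 290156.46 + 1567.17 + 400.48 + 489.92 + 9362.39 + 265.42 = 302241.84
Ad valorem component: 302241.84 × 20.2% = 61052.85
Specific component: 21910 × 0.64 = 14022.40
Import duty = 61052.85 + 14022.40 = 75075.25
Buyer bears: inland to port 1567.17 + export clearance 400.48 + origin terminal 489.92 + freight 9362.39 + insurance 265.42 + delivery 368.97 + duty 75075.25 = 87529.60
Landed cost = invoice 290156.46 + 87529.60 = 377686.06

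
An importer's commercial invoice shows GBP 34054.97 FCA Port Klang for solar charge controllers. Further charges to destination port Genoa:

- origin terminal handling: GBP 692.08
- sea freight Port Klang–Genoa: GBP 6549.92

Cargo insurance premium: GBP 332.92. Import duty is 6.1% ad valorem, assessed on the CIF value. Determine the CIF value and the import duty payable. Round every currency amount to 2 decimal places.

CIF value: GBP 41629.89; import duty: GBP 2539.42

CIF = FCA price + pre-shipment costs + freight + insurance
CIF = 34054.97 + 692.08 + 6549.92 + 332.92 = 41629.89
Import duty = 41629.89 × 6.1% = 2539.42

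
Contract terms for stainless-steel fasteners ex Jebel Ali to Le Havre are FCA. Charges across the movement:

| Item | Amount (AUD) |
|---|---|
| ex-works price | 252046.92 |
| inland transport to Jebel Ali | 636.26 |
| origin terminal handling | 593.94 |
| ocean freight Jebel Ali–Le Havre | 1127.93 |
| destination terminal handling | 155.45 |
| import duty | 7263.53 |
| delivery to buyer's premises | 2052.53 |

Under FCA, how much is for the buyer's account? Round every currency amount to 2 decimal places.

Buyer's account: AUD 11193.38

FCA: the seller delivers export-cleared goods to the carrier; the buyer bears costs from that point.
Seller's account: goods 252046.92 + inland to port 636.26 = 252683.18
Buyer's account: origin terminal 593.94 + freight 1127.93 + destination terminal 155.45 + duty 7263.53 + delivery 2052.53 = 11193.38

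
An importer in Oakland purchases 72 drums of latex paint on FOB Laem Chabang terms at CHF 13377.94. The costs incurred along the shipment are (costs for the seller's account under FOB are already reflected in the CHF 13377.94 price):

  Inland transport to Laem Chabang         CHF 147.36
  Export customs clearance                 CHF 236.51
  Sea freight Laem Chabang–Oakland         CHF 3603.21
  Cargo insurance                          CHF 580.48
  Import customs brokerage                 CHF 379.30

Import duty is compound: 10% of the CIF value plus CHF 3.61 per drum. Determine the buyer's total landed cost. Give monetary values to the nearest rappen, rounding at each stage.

Total landed cost: CHF 19957.01

FOB: the seller bears costs until goods are on board at the origin port; the buyer bears freight, insurance and all costs thereafter.
Already in the invoice (seller's account under FOB): inland to port, export clearance — exclude.
CIF value = FOB price + freight + insurance = 13377.94 + 3603.21 + 580.48 = 17561.63
Ad valorem component: 17561.63 × 10% = 1756.16
Specific component: 72 × 3.61 = 259.92
Import duty = 1756.16 + 259.92 = 2016.08
Buyer bears: freight 3603.21 + insurance 580.48 + brokerage 379.30 + duty 2016.08 = 6579.07
Landed cost = invoice 13377.94 + 6579.07 = 19957.01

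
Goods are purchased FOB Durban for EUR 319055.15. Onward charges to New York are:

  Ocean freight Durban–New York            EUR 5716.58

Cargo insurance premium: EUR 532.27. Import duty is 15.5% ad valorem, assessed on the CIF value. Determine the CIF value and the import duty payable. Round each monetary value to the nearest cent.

CIF = FOB price + freight + insurance
CIF = 319055.15 + 5716.58 + 532.27 = 325304.00
Import duty = 325304.00 × 15.5% = 50422.12

CIF value: EUR 325304.00; import duty: EUR 50422.12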